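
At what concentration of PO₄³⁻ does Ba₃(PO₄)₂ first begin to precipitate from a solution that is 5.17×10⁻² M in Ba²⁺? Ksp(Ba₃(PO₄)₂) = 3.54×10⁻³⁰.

Precipitation begins when Q = Ksp.
Ba₃(PO₄)₂(s) ⇌ 3 Ba²⁺(aq) + 2 PO₄³⁻(aq)
Ksp = [Ba²⁺]^3[PO₄³⁻]^2 = [PO₄³⁻]^2(5.17×10⁻²)^3
[PO₄³⁻]^2 = 3.54×10⁻³⁰ / (5.17×10⁻²)^3 = 2.56×10⁻²⁶
[PO₄³⁻] = 1.60×10⁻¹³ M

1.60×10⁻¹³ M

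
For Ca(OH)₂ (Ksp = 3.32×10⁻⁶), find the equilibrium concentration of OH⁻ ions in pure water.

1.88×10⁻² M

Ca(OH)₂(s) ⇌ Ca²⁺(aq) + 2 OH⁻(aq)
With molar solubility s: [Ca²⁺] = s, [OH⁻] = 2s.
Ksp = [Ca²⁺][OH⁻]^2 = s · (2s)^2 = 4s^3 = 3.32×10⁻⁶
s = 9.40×10⁻³ mol/L
[OH⁻] = 2s = 1.88×10⁻² mol/L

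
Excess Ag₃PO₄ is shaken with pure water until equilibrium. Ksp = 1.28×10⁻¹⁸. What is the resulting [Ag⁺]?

4.43×10⁻⁵ M

Ag₃PO₄(s) ⇌ 3 Ag⁺(aq) + PO₄³⁻(aq)
Call the molar solubility s, so that [Ag⁺] = 3s and [PO₄³⁻] = s.
Ksp = [Ag⁺]^3[PO₄³⁻] = (3s)^3 · s = 27s^4 = 1.28×10⁻¹⁸
s = 1.48×10⁻⁵ M
[Ag⁺] = 3s = 4.43×10⁻⁵ M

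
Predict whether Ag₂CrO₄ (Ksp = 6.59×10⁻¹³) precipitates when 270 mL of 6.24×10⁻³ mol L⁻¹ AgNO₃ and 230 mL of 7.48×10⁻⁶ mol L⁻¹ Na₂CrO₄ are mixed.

Yes

After mixing, V = 270 mL + 230 mL = 500 mL.
[Ag⁺] = (6.24×10⁻³)(270)/500 = 3.37×10⁻³ mol L⁻¹
[CrO₄²⁻] = (7.48×10⁻⁶)(230)/500 = 3.44×10⁻⁶ mol L⁻¹
Q = [Ag⁺]^2[CrO₄²⁻] = 3.91×10⁻¹¹
Q = 3.91×10⁻¹¹ > Ksp = 6.59×10⁻¹³, so the solution is supersaturated and Ag₂CrO₄ precipitates.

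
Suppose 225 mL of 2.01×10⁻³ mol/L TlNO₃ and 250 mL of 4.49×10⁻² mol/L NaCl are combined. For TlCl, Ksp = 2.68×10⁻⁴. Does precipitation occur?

The combined volume is 475 mL.
[Tl⁺] = (2.01×10⁻³)(225)/475 = 9.52×10⁻⁴ mol/L
[Cl⁻] = (4.49×10⁻²)(250)/475 = 2.36×10⁻² mol/L
Q = [Tl⁺][Cl⁻] = 2.25×10⁻⁵
Q < Ksp (2.25×10⁻⁵ vs 2.68×10⁻⁴); the solution remains unsaturated and no precipitate forms.

No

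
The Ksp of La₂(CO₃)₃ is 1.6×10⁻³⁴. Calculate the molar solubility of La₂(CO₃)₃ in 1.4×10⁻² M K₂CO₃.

La₂(CO₃)₃(s) ⇌ 2 La³⁺(aq) + 3 CO₃²⁻(aq)
CO₃²⁻ is already present at 1.4×10⁻² M. If s mol/L of La₂(CO₃)₃ dissolves, [La³⁺] = 2s while [CO₃²⁻] ≈ 1.4×10⁻² M.
Ksp = [La³⁺]^2[CO₃²⁻]^3 = (2s)^2(1.4×10⁻²)^3
(2s)^2 = 1.6×10⁻³⁴ / (1.4×10⁻²)^3 = 5.8×10⁻²⁹
s = 3.8×10⁻¹⁵ M

3.8×10⁻¹⁵ M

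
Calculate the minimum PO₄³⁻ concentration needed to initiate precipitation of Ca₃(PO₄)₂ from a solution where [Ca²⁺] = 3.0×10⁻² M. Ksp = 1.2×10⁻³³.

6.7×10⁻¹⁵ M

Each salt precipitates once Q = Ksp for that salt.
Ca₃(PO₄)₂(s) ⇌ 3 Ca²⁺(aq) + 2 PO₄³⁻(aq)
Ksp = [Ca²⁺]^3[PO₄³⁻]^2 = [PO₄³⁻]^2(3.0×10⁻²)^3
[PO₄³⁻]^2 = 1.2×10⁻³³ / (3.0×10⁻²)^3 = 4.4×10⁻²⁹
[PO₄³⁻] = 6.7×10⁻¹⁵ M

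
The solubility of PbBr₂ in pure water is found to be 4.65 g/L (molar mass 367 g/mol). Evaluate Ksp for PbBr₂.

s = (4.65 g L⁻¹)/(367 g mol⁻¹) = 1.2670×10⁻² M
PbBr₂(s) ⇌ Pb²⁺(aq) + 2 Br⁻(aq)
With molar solubility s: [Pb²⁺] = s, [Br⁻] = 2s.
Ksp = [Pb²⁺][Br⁻]^2 = s · (2s)^2 = 4s^3
Ksp = 4 × (1.2670×10⁻²)^3 = 8.14×10⁻⁶

Ksp = 8.14×10⁻⁶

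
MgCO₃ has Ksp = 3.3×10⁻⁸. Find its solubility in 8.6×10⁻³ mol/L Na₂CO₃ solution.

MgCO₃(s) ⇌ Mg²⁺(aq) + CO₃²⁻(aq)
The solution already contains CO₃²⁻ at 8.6×10⁻³ mol/L. Let s be the molar solubility of MgCO₃.
[CO₃²⁻] ≈ 8.6×10⁻³ mol/L (common ion dominates); [Mg²⁺] = s.
Ksp = [Mg²⁺][CO₃²⁻] = s(8.6×10⁻³)
s = 3.3×10⁻⁸ / (8.6×10⁻³) = 3.8×10⁻⁶
s = 3.8×10⁻⁶ mol/L

3.8×10⁻⁶ M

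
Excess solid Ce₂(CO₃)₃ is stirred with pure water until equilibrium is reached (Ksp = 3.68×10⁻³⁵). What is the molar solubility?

5.09×10⁻⁸ M

Ce₂(CO₃)₃(s) ⇌ 2 Ce³⁺(aq) + 3 CO₃²⁻(aq)
Let s be the molar solubility. Then [Ce³⁺] = 2s and [CO₃²⁻] = 3s.
Ksp = [Ce³⁺]^2[CO₃²⁻]^3 = (2s)^2 · (3s)^3 = 108s^5
108s^5 = 3.68×10⁻³⁵  ⇒  s^5 = 3.41×10⁻³⁷
Taking the 5th root, s = 5.09×10⁻⁸ mol/L.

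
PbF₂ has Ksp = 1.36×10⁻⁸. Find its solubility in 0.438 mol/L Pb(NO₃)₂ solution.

PbF₂(s) ⇌ Pb²⁺(aq) + 2 F⁻(aq)
Pb²⁺ is already present at 0.438 mol/L. If s mol/L of PbF₂ dissolves, [F⁻] = 2s while [Pb²⁺] ≈ 0.438 mol/L.
Ksp = [Pb²⁺][F⁻]^2 = (0.438)(2s)^2
(2s)^2 = 1.36×10⁻⁸ / (0.438) = 3.11×10⁻⁸
s = 8.81×10⁻⁵ mol/L

8.81×10⁻⁵ M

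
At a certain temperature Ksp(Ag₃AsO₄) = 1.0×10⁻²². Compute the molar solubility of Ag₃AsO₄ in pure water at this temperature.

1.4×10⁻⁶ M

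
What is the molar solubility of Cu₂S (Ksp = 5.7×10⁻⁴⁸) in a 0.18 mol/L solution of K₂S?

Cu₂S(s) ⇌ 2 Cu⁺(aq) + S²⁻(aq)
Let s be the solubility of Cu₂S here. The common ion gives [S²⁻] ≈ 0.18 mol/L, and [Cu⁺] = 2s.
Ksp = [Cu⁺]^2[S²⁻] = (2s)^2(0.18)
(2s)^2 = 5.7×10⁻⁴⁸ / (0.18) = 3.2×10⁻⁴⁷
s = 2.8×10⁻²⁴ mol/L

2.8×10⁻²⁴ M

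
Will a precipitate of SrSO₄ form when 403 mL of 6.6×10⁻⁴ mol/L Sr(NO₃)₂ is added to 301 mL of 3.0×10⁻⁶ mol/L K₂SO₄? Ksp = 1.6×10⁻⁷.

Total volume after mixing = 403 + 301 = 704 mL.
[Sr²⁺] = (6.6×10⁻⁴)(403)/704 = 3.8×10⁻⁴ mol/L
[SO₄²⁻] = (3.0×10⁻⁶)(301)/704 = 1.3×10⁻⁶ mol/L
Q = [Sr²⁺][SO₄²⁻] = 4.8×10⁻¹⁰
Q = 4.8×10⁻¹⁰ < Ksp = 1.6×10⁻⁷, so the solution is unsaturated and no precipitate forms.

No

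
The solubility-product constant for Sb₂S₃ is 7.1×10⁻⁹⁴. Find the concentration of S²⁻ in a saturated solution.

Sb₂S₃(s) ⇌ 2 Sb³⁺(aq) + 3 S²⁻(aq)
Call the molar solubility s, so that [Sb³⁺] = 2s and [S²⁻] = 3s.
Ksp = [Sb³⁺]^2[S²⁻]^3 = (2s)^2 · (3s)^3 = 108s^5 = 7.1×10⁻⁹⁴
s = 9.2×10⁻²⁰ M
[S²⁻] = 3s = 2.8×10⁻¹⁹ M

2.8×10⁻¹⁹ M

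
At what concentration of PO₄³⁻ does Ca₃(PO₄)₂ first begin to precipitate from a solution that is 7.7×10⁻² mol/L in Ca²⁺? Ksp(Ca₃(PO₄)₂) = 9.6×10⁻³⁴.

1.5×10⁻¹⁵ M

Each salt precipitates once Q = Ksp for that salt.
Ca₃(PO₄)₂(s) ⇌ 3 Ca²⁺(aq) + 2 PO₄³⁻(aq)
Ksp = [Ca²⁺]^3[PO₄³⁻]^2 = [PO₄³⁻]^2(7.7×10⁻²)^3
[PO₄³⁻]^2 = 9.6×10⁻³⁴ / (7.7×10⁻²)^3 = 2.1×10⁻³⁰
[PO₄³⁻] = 1.5×10⁻¹⁵ mol/L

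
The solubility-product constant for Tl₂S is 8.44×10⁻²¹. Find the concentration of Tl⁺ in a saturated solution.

Tl₂S(s) ⇌ 2 Tl⁺(aq) + S²⁻(aq)
For each mole of Tl₂S that dissolves per liter, [Tl⁺] = 2s and [S²⁻] = s; let s denote this solubility.
Ksp = [Tl⁺]^2[S²⁻] = (2s)^2 · s = 4s^3 = 8.44×10⁻²¹
s = 1.28×10⁻⁷ mol/L
[Tl⁺] = 2s = 2.57×10⁻⁷ mol/L

2.57×10⁻⁷ M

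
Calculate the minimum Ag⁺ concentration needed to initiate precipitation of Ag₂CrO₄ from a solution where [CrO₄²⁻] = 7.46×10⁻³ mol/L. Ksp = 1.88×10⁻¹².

1.59×10⁻⁵ M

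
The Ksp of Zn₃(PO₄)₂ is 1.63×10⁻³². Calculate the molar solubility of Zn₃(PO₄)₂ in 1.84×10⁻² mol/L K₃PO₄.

Zn₃(PO₄)₂(s) ⇌ 3 Zn²⁺(aq) + 2 PO₄³⁻(aq)
PO₄³⁻ is already present at 1.84×10⁻² mol/L. If s mol/L of Zn₃(PO₄)₂ dissolves, [Zn²⁺] = 3s while [PO₄³⁻] ≈ 1.84×10⁻² mol/L.
Ksp = [Zn²⁺]^3[PO₄³⁻]^2 = (3s)^3(1.84×10⁻²)^2
(3s)^3 = 1.63×10⁻³² / (1.84×10⁻²)^2 = 4.81×10⁻²⁹
s = 1.21×10⁻¹⁰ mol/L

1.21×10⁻¹⁰ M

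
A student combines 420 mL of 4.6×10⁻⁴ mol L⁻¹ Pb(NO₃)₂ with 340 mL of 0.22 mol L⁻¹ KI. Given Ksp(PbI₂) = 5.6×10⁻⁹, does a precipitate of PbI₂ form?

After mixing, V = 420 mL + 340 mL = 760 mL.
[Pb²⁺] = (4.6×10⁻⁴)(420)/760 = 2.5×10⁻⁴ mol L⁻¹
[I⁻] = (0.22)(340)/760 = 9.8×10⁻² mol L⁻¹
Q = [Pb²⁺][I⁻]^2 = 2.5×10⁻⁶
Since Q (2.5×10⁻⁶) exceeds Ksp (5.6×10⁻⁹), PbI₂ will precipitate.

Yes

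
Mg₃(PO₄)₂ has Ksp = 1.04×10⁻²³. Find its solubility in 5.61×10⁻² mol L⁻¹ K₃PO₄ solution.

Mg₃(PO₄)₂(s) ⇌ 3 Mg²⁺(aq) + 2 PO₄³⁻(aq)
The solution already contains PO₄³⁻ at 5.61×10⁻² mol L⁻¹. Let s be the molar solubility of Mg₃(PO₄)₂.
[PO₄³⁻] ≈ 5.61×10⁻² mol L⁻¹ (common ion dominates); [Mg²⁺] = 3s.
Ksp = [Mg²⁺]^3[PO₄³⁻]^2 = (3s)^3(5.61×10⁻²)^2
(3s)^3 = 1.04×10⁻²³ / (5.61×10⁻²)^2 = 3.30×10⁻²¹
s = 4.96×10⁻⁸ mol L⁻¹

4.96×10⁻⁸ M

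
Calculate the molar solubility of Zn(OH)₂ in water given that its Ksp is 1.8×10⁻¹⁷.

1.7×10⁻⁶ M

Zn(OH)₂(s) ⇌ Zn²⁺(aq) + 2 OH⁻(aq)
For each mole of Zn(OH)₂ that dissolves per liter, [Zn²⁺] = s and [OH⁻] = 2s; let s denote this solubility.
Ksp = [Zn²⁺][OH⁻]^2 = s · (2s)^2 = 4s^3
4s^3 = 1.8×10⁻¹⁷  ⇒  s^3 = 4.5×10⁻¹⁸
s = 1.7×10⁻⁶ mol L⁻¹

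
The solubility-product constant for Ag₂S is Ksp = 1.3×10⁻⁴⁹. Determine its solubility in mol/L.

3.2×10⁻¹⁷ M

Ag₂S(s) ⇌ 2 Ag⁺(aq) + S²⁻(aq)
Let s be the molar solubility. Then [Ag⁺] = 2s and [S²⁻] = s.
Ksp = [Ag⁺]^2[S²⁻] = (2s)^2 · s = 4s^3
4s^3 = 1.3×10⁻⁴⁹  ⇒  s^3 = 3.3×10⁻⁵⁰
s = 3.2×10⁻¹⁷ mol/L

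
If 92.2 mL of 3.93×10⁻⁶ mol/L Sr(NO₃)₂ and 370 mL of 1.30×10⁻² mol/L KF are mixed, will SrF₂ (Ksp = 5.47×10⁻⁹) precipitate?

After mixing, V = 92.2 mL + 370 mL = 462.2 mL.
[Sr²⁺] = (3.93×10⁻⁶)(92.2)/462.2 = 7.84×10⁻⁷ mol/L
[F⁻] = (1.30×10⁻²)(370)/462.2 = 1.04×10⁻² mol/L
Q = [Sr²⁺][F⁻]^2 = 8.49×10⁻¹¹
Since Q (8.49×10⁻¹¹) is less than Ksp (5.47×10⁻⁹), no SrF₂ precipitates.

No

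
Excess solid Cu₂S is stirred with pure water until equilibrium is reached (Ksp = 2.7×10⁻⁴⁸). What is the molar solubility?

8.8×10⁻¹⁷ M

Cu₂S(s) ⇌ 2 Cu⁺(aq) + S²⁻(aq)
Call the molar solubility s, so that [Cu⁺] = 2s and [S²⁻] = s.
Ksp = [Cu⁺]^2[S²⁻] = (2s)^2 · s = 4s^3
4s^3 = 2.7×10⁻⁴⁸  ⇒  s^3 = 6.8×10⁻⁴⁹
Taking the 3rd root, s = 8.8×10⁻¹⁷ M.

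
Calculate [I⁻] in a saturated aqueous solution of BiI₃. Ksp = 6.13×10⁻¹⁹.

BiI₃(s) ⇌ Bi³⁺(aq) + 3 I⁻(aq)
Call the molar solubility s, so that [Bi³⁺] = s and [I⁻] = 3s.
Ksp = [Bi³⁺][I⁻]^3 = s · (3s)^3 = 27s^4 = 6.13×10⁻¹⁹
s = 1.23×10⁻⁵ mol/L
[I⁻] = 3s = 3.68×10⁻⁵ mol/L

3.68×10⁻⁵ M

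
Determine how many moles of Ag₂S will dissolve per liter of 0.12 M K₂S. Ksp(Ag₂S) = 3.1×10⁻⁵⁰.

Ag₂S(s) ⇌ 2 Ag⁺(aq) + S²⁻(aq)
With S²⁻ already at 0.12 M and s small, take [S²⁻] ≈ 0.12 M and [Ag⁺] = 2s.
Ksp = [Ag⁺]^2[S²⁻] = (2s)^2(0.12)
(2s)^2 = 3.1×10⁻⁵⁰ / (0.12) = 2.6×10⁻⁴⁹
s = 2.5×10⁻²⁵ M

2.5×10⁻²⁵ M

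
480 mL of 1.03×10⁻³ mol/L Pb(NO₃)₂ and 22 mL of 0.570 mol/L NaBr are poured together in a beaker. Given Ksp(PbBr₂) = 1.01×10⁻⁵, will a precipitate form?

After mixing, V = 480 mL + 22 mL = 502 mL.
[Pb²⁺] = (1.03×10⁻³)(480)/502 = 9.85×10⁻⁴ mol/L
[Br⁻] = (0.570)(22)/502 = 2.50×10⁻² mol/L
Q = [Pb²⁺][Br⁻]^2 = 6.15×10⁻⁷
Q < Ksp (6.15×10⁻⁷ vs 1.01×10⁻⁵); the solution remains unsaturated and no precipitate forms.

No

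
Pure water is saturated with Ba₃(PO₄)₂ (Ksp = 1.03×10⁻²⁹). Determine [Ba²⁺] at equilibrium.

Ba₃(PO₄)₂(s) ⇌ 3 Ba²⁺(aq) + 2 PO₄³⁻(aq)
If s mol/L of Ba₃(PO₄)₂ dissolves, [Ba²⁺] = 3s and [PO₄³⁻] = 2s.
Ksp = [Ba²⁺]^3[PO₄³⁻]^2 = (3s)^3 · (2s)^2 = 108s^5 = 1.03×10⁻²⁹
s = 6.25×10⁻⁷ mol/L
[Ba²⁺] = 3s = 1.88×10⁻⁶ mol/L

1.88×10⁻⁶ M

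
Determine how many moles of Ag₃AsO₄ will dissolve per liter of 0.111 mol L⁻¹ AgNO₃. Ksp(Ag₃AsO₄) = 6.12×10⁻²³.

4.47×10⁻²⁰ M

Ag₃AsO₄(s) ⇌ 3 Ag⁺(aq) + AsO₄³⁻(aq)
Ag⁺ is already present at 0.111 mol L⁻¹. If s mol/L of Ag₃AsO₄ dissolves, [AsO₄³⁻] = s while [Ag⁺] ≈ 0.111 mol L⁻¹.
Ksp = [Ag⁺]^3[AsO₄³⁻] = (0.111)^3s
s = 6.12×10⁻²³ / (0.111)^3 = 4.47×10⁻²⁰
s = 4.47×10⁻²⁰ mol L⁻¹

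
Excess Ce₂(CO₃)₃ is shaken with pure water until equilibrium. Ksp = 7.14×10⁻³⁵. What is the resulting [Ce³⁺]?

1.16×10⁻⁷ M

Ce₂(CO₃)₃(s) ⇌ 2 Ce³⁺(aq) + 3 CO₃²⁻(aq)
Call the molar solubility s, so that [Ce³⁺] = 2s and [CO₃²⁻] = 3s.
Ksp = [Ce³⁺]^2[CO₃²⁻]^3 = (2s)^2 · (3s)^3 = 108s^5 = 7.14×10⁻³⁵
s = 5.81×10⁻⁸ mol L⁻¹
[Ce³⁺] = 2s = 1.16×10⁻⁷ mol L⁻¹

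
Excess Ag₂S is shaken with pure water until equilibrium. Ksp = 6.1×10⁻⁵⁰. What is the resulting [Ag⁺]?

5.0×10⁻¹⁷ M

Ag₂S(s) ⇌ 2 Ag⁺(aq) + S²⁻(aq)
With molar solubility s: [Ag⁺] = 2s, [S²⁻] = s.
Ksp = [Ag⁺]^2[S²⁻] = (2s)^2 · s = 4s^3 = 6.1×10⁻⁵⁰
s = 2.5×10⁻¹⁷ mol/L
[Ag⁺] = 2s = 5.0×10⁻¹⁷ mol/L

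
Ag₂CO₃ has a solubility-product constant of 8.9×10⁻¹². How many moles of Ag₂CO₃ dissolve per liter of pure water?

Ag₂CO₃(s) ⇌ 2 Ag⁺(aq) + CO₃²⁻(aq)
If s mol/L of Ag₂CO₃ dissolves, [Ag⁺] = 2s and [CO₃²⁻] = s.
Ksp = [Ag⁺]^2[CO₃²⁻] = (2s)^2 · s = 4s^3
4s^3 = 8.9×10⁻¹²  ⇒  s^3 = 2.2×10⁻¹²
s = (2.2×10⁻¹²)^(1/3) = 1.3×10⁻⁴ mol L⁻¹

1.3×10⁻⁴ M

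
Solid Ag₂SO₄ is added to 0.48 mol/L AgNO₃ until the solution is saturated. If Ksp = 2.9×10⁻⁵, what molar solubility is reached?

1.3×10⁻⁴ M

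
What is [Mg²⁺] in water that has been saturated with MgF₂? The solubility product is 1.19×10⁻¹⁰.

MgF₂(s) ⇌ Mg²⁺(aq) + 2 F⁻(aq)
If s mol/L of MgF₂ dissolves, [Mg²⁺] = s and [F⁻] = 2s.
Ksp = [Mg²⁺][F⁻]^2 = s · (2s)^2 = 4s^3 = 1.19×10⁻¹⁰
s = 3.10×10⁻⁴ mol/L
[Mg²⁺] = s = 3.10×10⁻⁴ mol/L

3.10×10⁻⁴ M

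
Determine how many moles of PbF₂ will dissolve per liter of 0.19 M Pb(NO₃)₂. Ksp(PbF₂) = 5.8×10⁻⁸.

PbF₂(s) ⇌ Pb²⁺(aq) + 2 F⁻(aq)
Let s be the solubility of PbF₂ here. The common ion gives [Pb²⁺] ≈ 0.19 M, and [F⁻] = 2s.
Ksp = [Pb²⁺][F⁻]^2 = (0.19)(2s)^2
(2s)^2 = 5.8×10⁻⁸ / (0.19) = 3.1×10⁻⁷
s = 2.8×10⁻⁴ M

2.8×10⁻⁴ M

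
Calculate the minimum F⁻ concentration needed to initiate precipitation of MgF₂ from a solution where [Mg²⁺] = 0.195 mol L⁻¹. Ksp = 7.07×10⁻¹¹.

The threshold for precipitation is Q = Ksp.
MgF₂(s) ⇌ Mg²⁺(aq) + 2 F⁻(aq)
Ksp = [Mg²⁺][F⁻]^2 = [F⁻]^2(0.195)
[F⁻]^2 = 7.07×10⁻¹¹ / (0.195) = 3.63×10⁻¹⁰
[F⁻] = 1.90×10⁻⁵ mol L⁻¹

1.90×10⁻⁵ M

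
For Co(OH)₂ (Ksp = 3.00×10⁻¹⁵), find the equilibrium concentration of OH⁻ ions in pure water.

Co(OH)₂(s) ⇌ Co²⁺(aq) + 2 OH⁻(aq)
Let s be the molar solubility. Then [Co²⁺] = s and [OH⁻] = 2s.
Ksp = [Co²⁺][OH⁻]^2 = s · (2s)^2 = 4s^3 = 3.00×10⁻¹⁵
s = 9.09×10⁻⁶ mol/L
[OH⁻] = 2s = 1.82×10⁻⁵ mol/L

1.82×10⁻⁵ M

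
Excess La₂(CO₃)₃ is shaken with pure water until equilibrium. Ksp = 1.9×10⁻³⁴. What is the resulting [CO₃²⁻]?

2.1×10⁻⁷ M

La₂(CO₃)₃(s) ⇌ 2 La³⁺(aq) + 3 CO₃²⁻(aq)
If s mol/L of La₂(CO₃)₃ dissolves, [La³⁺] = 2s and [CO₃²⁻] = 3s.
Ksp = [La³⁺]^2[CO₃²⁻]^3 = (2s)^2 · (3s)^3 = 108s^5 = 1.9×10⁻³⁴
s = 7.1×10⁻⁸ mol/L
[CO₃²⁻] = 3s = 2.1×10⁻⁷ mol/L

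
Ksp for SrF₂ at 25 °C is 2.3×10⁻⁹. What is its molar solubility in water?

8.3×10⁻⁴ M

SrF₂(s) ⇌ Sr²⁺(aq) + 2 F⁻(aq)
Call the molar solubility s, so that [Sr²⁺] = s and [F⁻] = 2s.
Ksp = [Sr²⁺][F⁻]^2 = s · (2s)^2 = 4s^3
4s^3 = 2.3×10⁻⁹  ⇒  s^3 = 5.8×10⁻¹⁰
s = 8.3×10⁻⁴ M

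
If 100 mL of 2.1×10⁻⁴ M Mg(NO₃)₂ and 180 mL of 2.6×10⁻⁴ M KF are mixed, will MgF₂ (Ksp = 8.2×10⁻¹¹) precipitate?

Total volume after mixing = 100 + 180 = 280 mL.
[Mg²⁺] = (2.1×10⁻⁴)(100)/280 = 7.5×10⁻⁵ M
[F⁻] = (2.6×10⁻⁴)(180)/280 = 1.7×10⁻⁴ M
Q = [Mg²⁺][F⁻]^2 = 2.1×10⁻¹²
Q < Ksp (2.1×10⁻¹² vs 8.2×10⁻¹¹); the solution remains unsaturated and no precipitate forms.

No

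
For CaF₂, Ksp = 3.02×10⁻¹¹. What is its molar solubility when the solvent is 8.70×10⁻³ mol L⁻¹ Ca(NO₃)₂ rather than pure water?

2.95×10⁻⁵ M

CaF₂(s) ⇌ Ca²⁺(aq) + 2 F⁻(aq)
Let s be the solubility of CaF₂ here. The common ion gives [Ca²⁺] ≈ 8.70×10⁻³ mol L⁻¹, and [F⁻] = 2s.
Ksp = [Ca²⁺][F⁻]^2 = (8.70×10⁻³)(2s)^2
(2s)^2 = 3.02×10⁻¹¹ / (8.70×10⁻³) = 3.47×10⁻⁹
s = 2.95×10⁻⁵ mol L⁻¹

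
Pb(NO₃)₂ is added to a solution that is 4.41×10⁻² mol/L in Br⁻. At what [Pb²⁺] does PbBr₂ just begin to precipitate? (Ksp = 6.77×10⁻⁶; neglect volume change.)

The threshold for precipitation is Q = Ksp.
PbBr₂(s) ⇌ Pb²⁺(aq) + 2 Br⁻(aq)
Ksp = [Pb²⁺][Br⁻]^2 = [Pb²⁺](4.41×10⁻²)^2
[Pb²⁺] = 6.77×10⁻⁶ / (4.41×10⁻²)^2 = 3.48×10⁻³
[Pb²⁺] = 3.48×10⁻³ mol/L

3.48×10⁻³ M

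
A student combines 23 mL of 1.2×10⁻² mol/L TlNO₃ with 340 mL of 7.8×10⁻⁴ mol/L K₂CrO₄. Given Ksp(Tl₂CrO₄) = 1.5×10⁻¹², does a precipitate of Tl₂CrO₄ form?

After mixing, V = 23 mL + 340 mL = 363 mL.
[Tl⁺] = (1.2×10⁻²)(23)/363 = 7.6×10⁻⁴ mol/L
[CrO₄²⁻] = (7.8×10⁻⁴)(340)/363 = 7.3×10⁻⁴ mol/L
Q = [Tl⁺]^2[CrO₄²⁻] = 4.2×10⁻¹⁰
Since Q (4.2×10⁻¹⁰) exceeds Ksp (1.5×10⁻¹²), Tl₂CrO₄ will precipitate.

Yes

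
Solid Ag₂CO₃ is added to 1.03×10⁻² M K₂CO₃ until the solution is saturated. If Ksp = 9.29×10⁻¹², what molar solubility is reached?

Ag₂CO₃(s) ⇌ 2 Ag⁺(aq) + CO₃²⁻(aq)
CO₃²⁻ is already present at 1.03×10⁻² M. If s mol/L of Ag₂CO₃ dissolves, [Ag⁺] = 2s while [CO₃²⁻] ≈ 1.03×10⁻² M.
Ksp = [Ag⁺]^2[CO₃²⁻] = (2s)^2(1.03×10⁻²)
(2s)^2 = 9.29×10⁻¹² / (1.03×10⁻²) = 9.02×10⁻¹⁰
s = 1.50×10⁻⁵ M

1.50×10⁻⁵ M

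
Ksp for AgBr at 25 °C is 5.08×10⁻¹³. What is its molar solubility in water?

AgBr(s) ⇌ Ag⁺(aq) + Br⁻(aq)
Call the molar solubility s, so that [Ag⁺] = s and [Br⁻] = s.
Ksp = [Ag⁺][Br⁻] = s · s = s^2
s^2 = 5.08×10⁻¹³
s = (5.08×10⁻¹³)^(1/2) = 7.13×10⁻⁷ mol/L

7.13×10⁻⁷ M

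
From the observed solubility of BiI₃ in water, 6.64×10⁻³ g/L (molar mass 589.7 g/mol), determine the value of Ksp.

Ksp = 4.34×10⁻¹⁹

Convert to molarity: s = 6.64×10⁻³ / 589.7 = 1.1260×10⁻⁵ mol/L
BiI₃(s) ⇌ Bi³⁺(aq) + 3 I⁻(aq)
Let s be the molar solubility. Then [Bi³⁺] = s and [I⁻] = 3s.
Ksp = [Bi³⁺][I⁻]^3 = s · (3s)^3 = 27s^4
Ksp = 27 × (1.1260×10⁻⁵)^4 = 4.34×10⁻¹⁹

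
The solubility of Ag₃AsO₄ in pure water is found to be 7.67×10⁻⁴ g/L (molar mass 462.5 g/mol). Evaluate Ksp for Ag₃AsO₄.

Ksp = 2.04×10⁻²²

Convert to molarity: s = 7.67×10⁻⁴ / 462.5 = 1.6584×10⁻⁶ mol/L
Ag₃AsO₄(s) ⇌ 3 Ag⁺(aq) + AsO₄³⁻(aq)
For each mole of Ag₃AsO₄ that dissolves per liter, [Ag⁺] = 3s and [AsO₄³⁻] = s; let s denote this solubility.
Ksp = [Ag⁺]^3[AsO₄³⁻] = (3s)^3 · s = 27s^4
Ksp = 27 × (1.6584×10⁻⁶)^4 = 2.04×10⁻²²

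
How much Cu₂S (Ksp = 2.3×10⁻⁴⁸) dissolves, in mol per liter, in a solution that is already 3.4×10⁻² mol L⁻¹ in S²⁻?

4.1×10⁻²⁴ M

Cu₂S(s) ⇌ 2 Cu⁺(aq) + S²⁻(aq)
S²⁻ is already present at 3.4×10⁻² mol L⁻¹. If s mol/L of Cu₂S dissolves, [Cu⁺] = 2s while [S²⁻] ≈ 3.4×10⁻² mol L⁻¹.
Ksp = [Cu⁺]^2[S²⁻] = (2s)^2(3.4×10⁻²)
(2s)^2 = 2.3×10⁻⁴⁸ / (3.4×10⁻²) = 6.8×10⁻⁴⁷
s = 4.1×10⁻²⁴ mol L⁻¹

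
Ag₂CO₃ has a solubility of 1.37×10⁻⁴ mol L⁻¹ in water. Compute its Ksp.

Ksp = 1.03×10⁻¹¹

Ag₂CO₃(s) ⇌ 2 Ag⁺(aq) + CO₃²⁻(aq)
For each mole of Ag₂CO₃ that dissolves per liter, [Ag⁺] = 2s and [CO₃²⁻] = s; let s denote this solubility.
Ksp = [Ag⁺]^2[CO₃²⁻] = (2s)^2 · s = 4s^3
Ksp = 4 × (1.37×10⁻⁴)^3 = 1.03×10⁻¹¹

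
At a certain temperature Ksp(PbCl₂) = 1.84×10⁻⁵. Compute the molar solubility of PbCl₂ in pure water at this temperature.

1.66×10⁻² M

PbCl₂(s) ⇌ Pb²⁺(aq) + 2 Cl⁻(aq)
With molar solubility s: [Pb²⁺] = s, [Cl⁻] = 2s.
Ksp = [Pb²⁺][Cl⁻]^2 = s · (2s)^2 = 4s^3
4s^3 = 1.84×10⁻⁵  ⇒  s^3 = 4.60×10⁻⁶
s = 1.66×10⁻² M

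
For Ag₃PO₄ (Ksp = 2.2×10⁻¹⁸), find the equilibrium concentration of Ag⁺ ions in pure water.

Ag₃PO₄(s) ⇌ 3 Ag⁺(aq) + PO₄³⁻(aq)
With molar solubility s: [Ag⁺] = 3s, [PO₄³⁻] = s.
Ksp = [Ag⁺]^3[PO₄³⁻] = (3s)^3 · s = 27s^4 = 2.2×10⁻¹⁸
s = 1.7×10⁻⁵ M
[Ag⁺] = 3s = 5.1×10⁻⁵ M

5.1×10⁻⁵ M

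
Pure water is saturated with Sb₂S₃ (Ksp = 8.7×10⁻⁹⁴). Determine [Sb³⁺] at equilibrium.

Sb₂S₃(s) ⇌ 2 Sb³⁺(aq) + 3 S²⁻(aq)
For each mole of Sb₂S₃ that dissolves per liter, [Sb³⁺] = 2s and [S²⁻] = 3s; let s denote this solubility.
Ksp = [Sb³⁺]^2[S²⁻]^3 = (2s)^2 · (3s)^3 = 108s^5 = 8.7×10⁻⁹⁴
s = 9.6×10⁻²⁰ mol L⁻¹
[Sb³⁺] = 2s = 1.9×10⁻¹⁹ mol L⁻¹

1.9×10⁻¹⁹ M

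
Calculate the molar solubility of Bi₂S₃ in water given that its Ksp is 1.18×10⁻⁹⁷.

1.61×10⁻²⁰ M

Bi₂S₃(s) ⇌ 2 Bi³⁺(aq) + 3 S²⁻(aq)
If s mol/L of Bi₂S₃ dissolves, [Bi³⁺] = 2s and [S²⁻] = 3s.
Ksp = [Bi³⁺]^2[S²⁻]^3 = (2s)^2 · (3s)^3 = 108s^5
108s^5 = 1.18×10⁻⁹⁷  ⇒  s^5 = 1.09×10⁻⁹⁹
s = 1.61×10⁻²⁰ mol L⁻¹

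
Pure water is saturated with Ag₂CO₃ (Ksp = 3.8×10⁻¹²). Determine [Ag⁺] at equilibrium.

2.0×10⁻⁴ M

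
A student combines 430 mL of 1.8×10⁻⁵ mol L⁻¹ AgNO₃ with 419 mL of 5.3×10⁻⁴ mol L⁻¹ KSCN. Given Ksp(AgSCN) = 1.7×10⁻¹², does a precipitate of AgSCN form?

Yes

After mixing, V = 430 mL + 419 mL = 849 mL.
[Ag⁺] = (1.8×10⁻⁵)(430)/849 = 9.1×10⁻⁶ mol L⁻¹
[SCN⁻] = (5.3×10⁻⁴)(419)/849 = 2.6×10⁻⁴ mol L⁻¹
Q = [Ag⁺][SCN⁻] = 2.4×10⁻⁹
Because Q > Ksp (2.4×10⁻⁹ vs 1.7×10⁻¹²), a precipitate of AgSCN forms.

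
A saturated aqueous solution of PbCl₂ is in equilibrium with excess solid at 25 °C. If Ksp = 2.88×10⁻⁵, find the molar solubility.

1.93×10⁻² M

PbCl₂(s) ⇌ Pb²⁺(aq) + 2 Cl⁻(aq)
If s mol/L of PbCl₂ dissolves, [Pb²⁺] = s and [Cl⁻] = 2s.
Ksp = [Pb²⁺][Cl⁻]^2 = s · (2s)^2 = 4s^3
4s^3 = 2.88×10⁻⁵  ⇒  s^3 = 7.20×10⁻⁶
s = 1.93×10⁻² mol L⁻¹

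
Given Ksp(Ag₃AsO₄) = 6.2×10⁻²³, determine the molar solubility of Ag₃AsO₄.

Ag₃AsO₄(s) ⇌ 3 Ag⁺(aq) + AsO₄³⁻(aq)
Call the molar solubility s, so that [Ag⁺] = 3s and [AsO₄³⁻] = s.
Ksp = [Ag⁺]^3[AsO₄³⁻] = (3s)^3 · s = 27s^4
27s^4 = 6.2×10⁻²³  ⇒  s^4 = 2.3×10⁻²⁴
s = (2.3×10⁻²⁴)^(1/4) = 1.2×10⁻⁶ mol/L

1.2×10⁻⁶ M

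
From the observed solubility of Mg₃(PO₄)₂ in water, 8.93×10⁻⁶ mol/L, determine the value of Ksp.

Ksp = 6.13×10⁻²⁴

Mg₃(PO₄)₂(s) ⇌ 3 Mg²⁺(aq) + 2 PO₄³⁻(aq)
Call the molar solubility s, so that [Mg²⁺] = 3s and [PO₄³⁻] = 2s.
Ksp = [Mg²⁺]^3[PO₄³⁻]^2 = (3s)^3 · (2s)^2 = 108s^5
Ksp = 108 × (8.93×10⁻⁶)^5 = 6.13×10⁻²⁴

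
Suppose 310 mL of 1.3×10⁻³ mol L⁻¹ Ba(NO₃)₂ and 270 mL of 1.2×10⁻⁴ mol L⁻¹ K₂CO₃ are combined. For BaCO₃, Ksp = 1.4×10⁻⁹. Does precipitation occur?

Yes

The combined volume is 580 mL.
[Ba²⁺] = (1.3×10⁻³)(310)/580 = 6.9×10⁻⁴ mol L⁻¹
[CO₃²⁻] = (1.2×10⁻⁴)(270)/580 = 5.6×10⁻⁵ mol L⁻¹
Q = [Ba²⁺][CO₃²⁻] = 3.9×10⁻⁸
Q = 3.9×10⁻⁸ > Ksp = 1.4×10⁻⁹, so the solution is supersaturated and BaCO₃ precipitates.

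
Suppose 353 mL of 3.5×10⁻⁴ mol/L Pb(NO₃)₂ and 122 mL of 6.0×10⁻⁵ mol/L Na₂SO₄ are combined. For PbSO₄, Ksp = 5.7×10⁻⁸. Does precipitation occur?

No

Total volume after mixing = 353 + 122 = 475 mL.
[Pb²⁺] = (3.5×10⁻⁴)(353)/475 = 2.6×10⁻⁴ mol/L
[SO₄²⁻] = (6.0×10⁻⁵)(122)/475 = 1.5×10⁻⁵ mol/L
Q = [Pb²⁺][SO₄²⁻] = 4.0×10⁻⁹
Q = 4.0×10⁻⁹ < Ksp = 5.7×10⁻⁸, so the solution is unsaturated and no precipitate forms.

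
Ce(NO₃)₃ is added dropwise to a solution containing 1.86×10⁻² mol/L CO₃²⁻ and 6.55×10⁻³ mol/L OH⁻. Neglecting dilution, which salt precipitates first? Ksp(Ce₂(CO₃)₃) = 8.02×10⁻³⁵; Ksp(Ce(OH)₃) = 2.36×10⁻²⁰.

Ce₂(CO₃)₃

Each salt precipitates once Q = Ksp for that salt.
For Ce₂(CO₃)₃: [Ce³⁺] = (Ksp/[CO₃²⁻]^3)^(1/2) = 3.53×10⁻¹⁵ mol/L
For Ce(OH)₃: [Ce³⁺] = (Ksp/[OH⁻]^3) = 8.40×10⁻¹⁴ mol/L
Since Ce₂(CO₃)₃ needs less Ce³⁺ to reach saturation, it precipitates first.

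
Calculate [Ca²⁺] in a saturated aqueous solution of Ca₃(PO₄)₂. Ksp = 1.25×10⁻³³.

Ca₃(PO₄)₂(s) ⇌ 3 Ca²⁺(aq) + 2 PO₄³⁻(aq)
Call the molar solubility s, so that [Ca²⁺] = 3s and [PO₄³⁻] = 2s.
Ksp = [Ca²⁺]^3[PO₄³⁻]^2 = (3s)^3 · (2s)^2 = 108s^5 = 1.25×10⁻³³
s = 1.03×10⁻⁷ mol L⁻¹
[Ca²⁺] = 3s = 3.09×10⁻⁷ mol L⁻¹

3.09×10⁻⁷ M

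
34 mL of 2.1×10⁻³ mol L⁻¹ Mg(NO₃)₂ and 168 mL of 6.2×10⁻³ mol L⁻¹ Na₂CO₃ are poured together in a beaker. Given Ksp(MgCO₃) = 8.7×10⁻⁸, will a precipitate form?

After mixing, V = 34 mL + 168 mL = 202 mL.
[Mg²⁺] = (2.1×10⁻³)(34)/202 = 3.5×10⁻⁴ mol L⁻¹
[CO₃²⁻] = (6.2×10⁻³)(168)/202 = 5.2×10⁻³ mol L⁻¹
Q = [Mg²⁺][CO₃²⁻] = 1.8×10⁻⁶
Since Q (1.8×10⁻⁶) exceeds Ksp (8.7×10⁻⁸), MgCO₃ will precipitate.

Yes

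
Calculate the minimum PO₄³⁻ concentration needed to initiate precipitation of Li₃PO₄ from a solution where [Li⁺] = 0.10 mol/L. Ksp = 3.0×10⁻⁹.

3.0×10⁻⁶ M

Precipitation begins when Q = Ksp.
Li₃PO₄(s) ⇌ 3 Li⁺(aq) + PO₄³⁻(aq)
Ksp = [Li⁺]^3[PO₄³⁻] = [PO₄³⁻](0.10)^3
[PO₄³⁻] = 3.0×10⁻⁹ / (0.10)^3 = 3.0×10⁻⁶
[PO₄³⁻] = 3.0×10⁻⁶ mol/L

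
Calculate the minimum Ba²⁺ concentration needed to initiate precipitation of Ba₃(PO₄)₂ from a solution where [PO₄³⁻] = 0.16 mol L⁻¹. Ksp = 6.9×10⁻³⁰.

6.5×10⁻¹⁰ M

The threshold for precipitation is Q = Ksp.
Ba₃(PO₄)₂(s) ⇌ 3 Ba²⁺(aq) + 2 PO₄³⁻(aq)
Ksp = [Ba²⁺]^3[PO₄³⁻]^2 = [Ba²⁺]^3(0.16)^2
[Ba²⁺]^3 = 6.9×10⁻³⁰ / (0.16)^2 = 2.7×10⁻²⁸
[Ba²⁺] = 6.5×10⁻¹⁰ mol L⁻¹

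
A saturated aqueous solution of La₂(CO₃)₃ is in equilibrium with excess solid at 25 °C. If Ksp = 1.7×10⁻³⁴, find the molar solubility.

La₂(CO₃)₃(s) ⇌ 2 La³⁺(aq) + 3 CO₃²⁻(aq)
If s mol/L of La₂(CO₃)₃ dissolves, [La³⁺] = 2s and [CO₃²⁻] = 3s.
Ksp = [La³⁺]^2[CO₃²⁻]^3 = (2s)^2 · (3s)^3 = 108s^5
108s^5 = 1.7×10⁻³⁴  ⇒  s^5 = 1.6×10⁻³⁶
s = (1.6×10⁻³⁶)^(1/5) = 6.9×10⁻⁸ mol/L

6.9×10⁻⁸ M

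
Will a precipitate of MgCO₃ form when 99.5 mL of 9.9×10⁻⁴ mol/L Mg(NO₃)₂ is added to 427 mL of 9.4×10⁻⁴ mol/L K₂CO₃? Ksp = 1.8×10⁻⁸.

Yes

After mixing, V = 99.5 mL + 427 mL = 526.5 mL.
[Mg²⁺] = (9.9×10⁻⁴)(99.5)/526.5 = 1.9×10⁻⁴ mol/L
[CO₃²⁻] = (9.4×10⁻⁴)(427)/526.5 = 7.6×10⁻⁴ mol/L
Q = [Mg²⁺][CO₃²⁻] = 1.4×10⁻⁷
Because Q > Ksp (1.4×10⁻⁷ vs 1.8×10⁻⁸), a precipitate of MgCO₃ forms.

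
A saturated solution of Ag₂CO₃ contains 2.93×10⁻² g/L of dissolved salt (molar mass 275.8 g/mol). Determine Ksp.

Ksp = 4.80×10⁻¹²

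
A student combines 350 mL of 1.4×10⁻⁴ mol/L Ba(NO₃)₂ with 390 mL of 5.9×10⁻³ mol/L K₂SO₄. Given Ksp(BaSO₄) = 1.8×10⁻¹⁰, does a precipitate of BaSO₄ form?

After mixing, V = 350 mL + 390 mL = 740 mL.
[Ba²⁺] = (1.4×10⁻⁴)(350)/740 = 6.6×10⁻⁵ mol/L
[SO₄²⁻] = (5.9×10⁻³)(390)/740 = 3.1×10⁻³ mol/L
Q = [Ba²⁺][SO₄²⁻] = 2.1×10⁻⁷
Because Q > Ksp (2.1×10⁻⁷ vs 1.8×10⁻¹⁰), a precipitate of BaSO₄ forms.

Yes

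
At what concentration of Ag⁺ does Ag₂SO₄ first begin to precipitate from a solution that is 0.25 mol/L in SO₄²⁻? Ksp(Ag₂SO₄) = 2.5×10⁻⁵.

1.0×10⁻² M

The threshold for precipitation is Q = Ksp.
Ag₂SO₄(s) ⇌ 2 Ag⁺(aq) + SO₄²⁻(aq)
Ksp = [Ag⁺]^2[SO₄²⁻] = [Ag⁺]^2(0.25)
[Ag⁺]^2 = 2.5×10⁻⁵ / (0.25) = 1.0×10⁻⁴
[Ag⁺] = 1.0×10⁻² mol/L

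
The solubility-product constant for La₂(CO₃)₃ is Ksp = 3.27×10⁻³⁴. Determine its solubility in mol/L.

7.87×10⁻⁸ M

La₂(CO₃)₃(s) ⇌ 2 La³⁺(aq) + 3 CO₃²⁻(aq)
Call the molar solubility s, so that [La³⁺] = 2s and [CO₃²⁻] = 3s.
Ksp = [La³⁺]^2[CO₃²⁻]^3 = (2s)^2 · (3s)^3 = 108s^5
108s^5 = 3.27×10⁻³⁴  ⇒  s^5 = 3.03×10⁻³⁶
s = (3.03×10⁻³⁶)^(1/5) = 7.87×10⁻⁸ M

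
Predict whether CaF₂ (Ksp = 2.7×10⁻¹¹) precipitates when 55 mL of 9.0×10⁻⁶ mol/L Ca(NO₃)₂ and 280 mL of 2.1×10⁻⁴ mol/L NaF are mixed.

No

After mixing, V = 55 mL + 280 mL = 335 mL.
[Ca²⁺] = (9.0×10⁻⁶)(55)/335 = 1.5×10⁻⁶ mol/L
[F⁻] = (2.1×10⁻⁴)(280)/335 = 1.8×10⁻⁴ mol/L
Q = [Ca²⁺][F⁻]^2 = 4.6×10⁻¹⁴
Since Q (4.6×10⁻¹⁴) is less than Ksp (2.7×10⁻¹¹), no CaF₂ precipitates.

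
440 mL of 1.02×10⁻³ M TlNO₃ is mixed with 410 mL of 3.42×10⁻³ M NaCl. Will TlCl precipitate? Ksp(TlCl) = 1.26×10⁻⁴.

No

Total volume after mixing = 440 + 410 = 850 mL.
[Tl⁺] = (1.02×10⁻³)(440)/850 = 5.28×10⁻⁴ M
[Cl⁻] = (3.42×10⁻³)(410)/850 = 1.65×10⁻³ M
Q = [Tl⁺][Cl⁻] = 8.71×10⁻⁷
Since Q (8.71×10⁻⁷) is less than Ksp (1.26×10⁻⁴), no TlCl precipitates.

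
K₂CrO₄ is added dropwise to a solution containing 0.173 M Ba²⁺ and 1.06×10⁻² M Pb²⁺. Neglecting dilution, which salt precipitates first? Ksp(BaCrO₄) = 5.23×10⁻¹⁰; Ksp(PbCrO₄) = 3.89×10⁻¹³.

A salt starts to precipitate once the ion product Q reaches its Ksp.
For BaCrO₄: [CrO₄²⁻] = (Ksp/[Ba²⁺]) = 3.02×10⁻⁹ M
For PbCrO₄: [CrO₄²⁻] = (Ksp/[Pb²⁺]) = 3.67×10⁻¹¹ M
PbCrO₄ requires the lower [CrO₄²⁻], so it precipitates first.

PbCrO₄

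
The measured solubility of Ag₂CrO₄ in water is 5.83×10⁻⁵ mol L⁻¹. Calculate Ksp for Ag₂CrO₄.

Ksp = 7.93×10⁻¹³

Ag₂CrO₄(s) ⇌ 2 Ag⁺(aq) + CrO₄²⁻(aq)
For each mole of Ag₂CrO₄ that dissolves per liter, [Ag⁺] = 2s and [CrO₄²⁻] = s; let s denote this solubility.
Ksp = [Ag⁺]^2[CrO₄²⁻] = (2s)^2 · s = 4s^3
Ksp = 4 × (5.83×10⁻⁵)^3 = 7.93×10⁻¹³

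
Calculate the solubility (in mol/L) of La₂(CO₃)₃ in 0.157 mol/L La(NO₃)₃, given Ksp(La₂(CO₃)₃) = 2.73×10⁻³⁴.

La₂(CO₃)₃(s) ⇌ 2 La³⁺(aq) + 3 CO₃²⁻(aq)
Let s be the solubility of La₂(CO₃)₃ here. The common ion gives [La³⁺] ≈ 0.157 mol/L, and [CO₃²⁻] = 3s.
Ksp = [La³⁺]^2[CO₃²⁻]^3 = (0.157)^2(3s)^3
(3s)^3 = 2.73×10⁻³⁴ / (0.157)^2 = 1.11×10⁻³²
s = 7.43×10⁻¹² mol/L

7.43×10⁻¹² M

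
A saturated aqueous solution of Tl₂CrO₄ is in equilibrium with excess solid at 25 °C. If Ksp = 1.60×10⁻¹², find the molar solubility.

Tl₂CrO₄(s) ⇌ 2 Tl⁺(aq) + CrO₄²⁻(aq)
Call the molar solubility s, so that [Tl⁺] = 2s and [CrO₄²⁻] = s.
Ksp = [Tl⁺]^2[CrO₄²⁻] = (2s)^2 · s = 4s^3
4s^3 = 1.60×10⁻¹²  ⇒  s^3 = 4.00×10⁻¹³
s = 7.37×10⁻⁵ mol/L

7.37×10⁻⁵ M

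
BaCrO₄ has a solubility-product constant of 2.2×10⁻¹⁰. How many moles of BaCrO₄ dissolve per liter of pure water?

BaCrO₄(s) ⇌ Ba²⁺(aq) + CrO₄²⁻(aq)
If s mol/L of BaCrO₄ dissolves, [Ba²⁺] = s and [CrO₄²⁻] = s.
Ksp = [Ba²⁺][CrO₄²⁻] = s · s = s^2
s^2 = 2.2×10⁻¹⁰
Taking the 2nd root, s = 1.5×10⁻⁵ M.

1.5×10⁻⁵ M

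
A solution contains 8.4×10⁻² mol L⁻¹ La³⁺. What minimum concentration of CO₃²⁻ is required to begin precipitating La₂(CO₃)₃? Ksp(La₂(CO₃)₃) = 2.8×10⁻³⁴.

3.4×10⁻¹¹ M

Each salt precipitates once Q = Ksp for that salt.
La₂(CO₃)₃(s) ⇌ 2 La³⁺(aq) + 3 CO₃²⁻(aq)
Ksp = [La³⁺]^2[CO₃²⁻]^3 = [CO₃²⁻]^3(8.4×10⁻²)^2
[CO₃²⁻]^3 = 2.8×10⁻³⁴ / (8.4×10⁻²)^2 = 4.0×10⁻³²
[CO₃²⁻] = 3.4×10⁻¹¹ mol L⁻¹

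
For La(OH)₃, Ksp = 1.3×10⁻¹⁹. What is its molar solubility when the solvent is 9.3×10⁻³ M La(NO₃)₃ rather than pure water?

8.0×10⁻⁷ M

La(OH)₃(s) ⇌ La³⁺(aq) + 3 OH⁻(aq)
With La³⁺ already at 9.3×10⁻³ M and s small, take [La³⁺] ≈ 9.3×10⁻³ M and [OH⁻] = 3s.
Ksp = [La³⁺][OH⁻]^3 = (9.3×10⁻³)(3s)^3
(3s)^3 = 1.3×10⁻¹⁹ / (9.3×10⁻³) = 1.4×10⁻¹⁷
s = 8.0×10⁻⁷ M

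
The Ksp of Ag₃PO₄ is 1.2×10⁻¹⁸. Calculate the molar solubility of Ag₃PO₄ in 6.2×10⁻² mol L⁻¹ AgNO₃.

Ag₃PO₄(s) ⇌ 3 Ag⁺(aq) + PO₄³⁻(aq)
Let s be the solubility of Ag₃PO₄ here. The common ion gives [Ag⁺] ≈ 6.2×10⁻² mol L⁻¹, and [PO₄³⁻] = s.
Ksp = [Ag⁺]^3[PO₄³⁻] = (6.2×10⁻²)^3s
s = 1.2×10⁻¹⁸ / (6.2×10⁻²)^3 = 5.0×10⁻¹⁵
s = 5.0×10⁻¹⁵ mol L⁻¹

5.0×10⁻¹⁵ M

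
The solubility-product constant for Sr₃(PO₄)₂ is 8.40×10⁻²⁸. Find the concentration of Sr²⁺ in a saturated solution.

4.52×10⁻⁶ M

Sr₃(PO₄)₂(s) ⇌ 3 Sr²⁺(aq) + 2 PO₄³⁻(aq)
For each mole of Sr₃(PO₄)₂ that dissolves per liter, [Sr²⁺] = 3s and [PO₄³⁻] = 2s; let s denote this solubility.
Ksp = [Sr²⁺]^3[PO₄³⁻]^2 = (3s)^3 · (2s)^2 = 108s^5 = 8.40×10⁻²⁸
s = 1.51×10⁻⁶ mol/L
[Sr²⁺] = 3s = 4.52×10⁻⁶ mol/L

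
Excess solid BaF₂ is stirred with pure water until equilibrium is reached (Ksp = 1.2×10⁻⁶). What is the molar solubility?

6.7×10⁻³ M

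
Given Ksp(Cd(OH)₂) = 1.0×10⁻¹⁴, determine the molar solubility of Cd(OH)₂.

1.4×10⁻⁵ M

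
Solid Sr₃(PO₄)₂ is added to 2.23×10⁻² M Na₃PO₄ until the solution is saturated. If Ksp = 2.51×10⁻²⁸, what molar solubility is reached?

2.65×10⁻⁹ M

Sr₃(PO₄)₂(s) ⇌ 3 Sr²⁺(aq) + 2 PO₄³⁻(aq)
With PO₄³⁻ already at 2.23×10⁻² M and s small, take [PO₄³⁻] ≈ 2.23×10⁻² M and [Sr²⁺] = 3s.
Ksp = [Sr²⁺]^3[PO₄³⁻]^2 = (3s)^3(2.23×10⁻²)^2
(3s)^3 = 2.51×10⁻²⁸ / (2.23×10⁻²)^2 = 5.05×10⁻²⁵
s = 2.65×10⁻⁹ M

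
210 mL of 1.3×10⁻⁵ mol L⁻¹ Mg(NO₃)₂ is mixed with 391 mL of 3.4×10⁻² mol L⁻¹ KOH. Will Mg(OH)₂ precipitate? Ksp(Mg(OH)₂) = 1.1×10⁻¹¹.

Yes

Total volume after mixing = 210 + 391 = 601 mL.
[Mg²⁺] = (1.3×10⁻⁵)(210)/601 = 4.5×10⁻⁶ mol L⁻¹
[OH⁻] = (3.4×10⁻²)(391)/601 = 2.2×10⁻² mol L⁻¹
Q = [Mg²⁺][OH⁻]^2 = 2.2×10⁻⁹
Since Q (2.2×10⁻⁹) exceeds Ksp (1.1×10⁻¹¹), Mg(OH)₂ will precipitate.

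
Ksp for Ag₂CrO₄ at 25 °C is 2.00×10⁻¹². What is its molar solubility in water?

Ag₂CrO₄(s) ⇌ 2 Ag⁺(aq) + CrO₄²⁻(aq)
With molar solubility s: [Ag⁺] = 2s, [CrO₄²⁻] = s.
Ksp = [Ag⁺]^2[CrO₄²⁻] = (2s)^2 · s = 4s^3
4s^3 = 2.00×10⁻¹²  ⇒  s^3 = 5.00×10⁻¹³
s = 7.94×10⁻⁵ M

7.94×10⁻⁵ M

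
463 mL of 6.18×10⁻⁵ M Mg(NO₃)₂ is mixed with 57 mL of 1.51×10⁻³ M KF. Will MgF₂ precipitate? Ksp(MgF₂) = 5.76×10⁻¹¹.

No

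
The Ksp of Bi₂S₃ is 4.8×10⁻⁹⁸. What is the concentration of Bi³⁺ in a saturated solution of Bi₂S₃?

Bi₂S₃(s) ⇌ 2 Bi³⁺(aq) + 3 S²⁻(aq)
With molar solubility s: [Bi³⁺] = 2s, [S²⁻] = 3s.
Ksp = [Bi³⁺]^2[S²⁻]^3 = (2s)^2 · (3s)^3 = 108s^5 = 4.8×10⁻⁹⁸
s = 1.3×10⁻²⁰ mol/L
[Bi³⁺] = 2s = 2.7×10⁻²⁰ mol/L

2.7×10⁻²⁰ M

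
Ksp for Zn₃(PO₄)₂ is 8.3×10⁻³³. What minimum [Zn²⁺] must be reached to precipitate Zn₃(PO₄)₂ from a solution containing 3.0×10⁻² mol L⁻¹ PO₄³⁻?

2.1×10⁻¹⁰ M

Each salt precipitates once Q = Ksp for that salt.
Zn₃(PO₄)₂(s) ⇌ 3 Zn²⁺(aq) + 2 PO₄³⁻(aq)
Ksp = [Zn²⁺]^3[PO₄³⁻]^2 = [Zn²⁺]^3(3.0×10⁻²)^2
[Zn²⁺]^3 = 8.3×10⁻³³ / (3.0×10⁻²)^2 = 9.2×10⁻³⁰
[Zn²⁺] = 2.1×10⁻¹⁰ mol L⁻¹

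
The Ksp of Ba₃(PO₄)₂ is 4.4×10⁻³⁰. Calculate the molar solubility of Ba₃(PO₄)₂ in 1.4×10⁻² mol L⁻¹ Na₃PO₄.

9.4×10⁻¹⁰ M

Ba₃(PO₄)₂(s) ⇌ 3 Ba²⁺(aq) + 2 PO₄³⁻(aq)
The solution already contains PO₄³⁻ at 1.4×10⁻² mol L⁻¹. Let s be the molar solubility of Ba₃(PO₄)₂.
[PO₄³⁻] ≈ 1.4×10⁻² mol L⁻¹ (common ion dominates); [Ba²⁺] = 3s.
Ksp = [Ba²⁺]^3[PO₄³⁻]^2 = (3s)^3(1.4×10⁻²)^2
(3s)^3 = 4.4×10⁻³⁰ / (1.4×10⁻²)^2 = 2.2×10⁻²⁶
s = 9.4×10⁻¹⁰ mol L⁻¹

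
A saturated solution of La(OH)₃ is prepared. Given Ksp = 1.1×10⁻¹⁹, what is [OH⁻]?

La(OH)₃(s) ⇌ La³⁺(aq) + 3 OH⁻(aq)
For each mole of La(OH)₃ that dissolves per liter, [La³⁺] = s and [OH⁻] = 3s; let s denote this solubility.
Ksp = [La³⁺][OH⁻]^3 = s · (3s)^3 = 27s^4 = 1.1×10⁻¹⁹
s = 8.0×10⁻⁶ M
[OH⁻] = 3s = 2.4×10⁻⁵ M

2.4×10⁻⁵ M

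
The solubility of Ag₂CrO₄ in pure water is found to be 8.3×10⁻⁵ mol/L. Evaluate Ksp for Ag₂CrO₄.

Ag₂CrO₄(s) ⇌ 2 Ag⁺(aq) + CrO₄²⁻(aq)
With molar solubility s: [Ag⁺] = 2s, [CrO₄²⁻] = s.
Ksp = [Ag⁺]^2[CrO₄²⁻] = (2s)^2 · s = 4s^3
Ksp = 4 × (8.3×10⁻⁵)^3 = 2.3×10⁻¹²

Ksp = 2.3×10⁻¹²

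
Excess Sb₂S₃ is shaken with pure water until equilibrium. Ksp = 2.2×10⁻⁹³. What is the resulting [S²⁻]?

Sb₂S₃(s) ⇌ 2 Sb³⁺(aq) + 3 S²⁻(aq)
Call the molar solubility s, so that [Sb³⁺] = 2s and [S²⁻] = 3s.
Ksp = [Sb³⁺]^2[S²⁻]^3 = (2s)^2 · (3s)^3 = 108s^5 = 2.2×10⁻⁹³
s = 1.2×10⁻¹⁹ mol L⁻¹
[S²⁻] = 3s = 3.5×10⁻¹⁹ mol L⁻¹

3.5×10⁻¹⁹ M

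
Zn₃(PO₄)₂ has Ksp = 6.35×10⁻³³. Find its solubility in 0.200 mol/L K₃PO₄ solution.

1.80×10⁻¹¹ M

Zn₃(PO₄)₂(s) ⇌ 3 Zn²⁺(aq) + 2 PO₄³⁻(aq)
PO₄³⁻ is already present at 0.200 mol/L. If s mol/L of Zn₃(PO₄)₂ dissolves, [Zn²⁺] = 3s while [PO₄³⁻] ≈ 0.200 mol/L.
Ksp = [Zn²⁺]^3[PO₄³⁻]^2 = (3s)^3(0.200)^2
(3s)^3 = 6.35×10⁻³³ / (0.200)^2 = 1.59×10⁻³¹
s = 1.80×10⁻¹¹ mol/L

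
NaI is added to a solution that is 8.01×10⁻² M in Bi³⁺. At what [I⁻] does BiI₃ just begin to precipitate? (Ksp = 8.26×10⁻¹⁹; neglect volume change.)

2.18×10⁻⁶ M

Precipitation begins when Q = Ksp.
BiI₃(s) ⇌ Bi³⁺(aq) + 3 I⁻(aq)
Ksp = [Bi³⁺][I⁻]^3 = [I⁻]^3(8.01×10⁻²)
[I⁻]^3 = 8.26×10⁻¹⁹ / (8.01×10⁻²) = 1.03×10⁻¹⁷
[I⁻] = 2.18×10⁻⁶ M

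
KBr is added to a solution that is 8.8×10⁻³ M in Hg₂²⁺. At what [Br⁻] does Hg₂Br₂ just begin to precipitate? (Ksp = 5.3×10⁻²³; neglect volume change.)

The threshold for precipitation is Q = Ksp.
Hg₂Br₂(s) ⇌ Hg₂²⁺(aq) + 2 Br⁻(aq)
Ksp = [Hg₂²⁺][Br⁻]^2 = [Br⁻]^2(8.8×10⁻³)
[Br⁻]^2 = 5.3×10⁻²³ / (8.8×10⁻³) = 6.0×10⁻²¹
[Br⁻] = 7.8×10⁻¹¹ M

7.8×10⁻¹¹ M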